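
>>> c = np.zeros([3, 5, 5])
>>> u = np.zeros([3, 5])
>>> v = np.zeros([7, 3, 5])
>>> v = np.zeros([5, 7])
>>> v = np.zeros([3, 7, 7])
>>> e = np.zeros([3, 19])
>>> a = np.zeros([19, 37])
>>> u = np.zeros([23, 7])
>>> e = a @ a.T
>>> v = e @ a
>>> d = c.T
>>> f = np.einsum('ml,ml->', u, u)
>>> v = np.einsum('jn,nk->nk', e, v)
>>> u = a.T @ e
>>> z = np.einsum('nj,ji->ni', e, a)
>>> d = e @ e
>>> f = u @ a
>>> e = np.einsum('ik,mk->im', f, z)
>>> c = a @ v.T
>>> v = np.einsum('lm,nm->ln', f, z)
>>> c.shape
(19, 19)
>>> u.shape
(37, 19)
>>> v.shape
(37, 19)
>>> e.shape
(37, 19)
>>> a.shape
(19, 37)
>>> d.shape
(19, 19)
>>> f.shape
(37, 37)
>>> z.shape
(19, 37)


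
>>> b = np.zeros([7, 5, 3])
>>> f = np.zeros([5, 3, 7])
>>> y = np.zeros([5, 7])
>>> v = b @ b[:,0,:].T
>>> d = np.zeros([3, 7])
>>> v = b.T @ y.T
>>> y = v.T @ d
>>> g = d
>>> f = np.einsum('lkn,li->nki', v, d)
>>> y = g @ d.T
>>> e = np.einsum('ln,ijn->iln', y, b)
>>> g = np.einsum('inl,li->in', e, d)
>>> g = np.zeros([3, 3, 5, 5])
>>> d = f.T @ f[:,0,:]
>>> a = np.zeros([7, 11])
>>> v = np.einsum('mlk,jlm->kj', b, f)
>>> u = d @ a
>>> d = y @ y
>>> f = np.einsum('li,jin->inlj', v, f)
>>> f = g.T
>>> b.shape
(7, 5, 3)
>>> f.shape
(5, 5, 3, 3)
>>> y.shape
(3, 3)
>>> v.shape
(3, 5)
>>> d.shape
(3, 3)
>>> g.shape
(3, 3, 5, 5)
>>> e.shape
(7, 3, 3)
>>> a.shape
(7, 11)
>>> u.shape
(7, 5, 11)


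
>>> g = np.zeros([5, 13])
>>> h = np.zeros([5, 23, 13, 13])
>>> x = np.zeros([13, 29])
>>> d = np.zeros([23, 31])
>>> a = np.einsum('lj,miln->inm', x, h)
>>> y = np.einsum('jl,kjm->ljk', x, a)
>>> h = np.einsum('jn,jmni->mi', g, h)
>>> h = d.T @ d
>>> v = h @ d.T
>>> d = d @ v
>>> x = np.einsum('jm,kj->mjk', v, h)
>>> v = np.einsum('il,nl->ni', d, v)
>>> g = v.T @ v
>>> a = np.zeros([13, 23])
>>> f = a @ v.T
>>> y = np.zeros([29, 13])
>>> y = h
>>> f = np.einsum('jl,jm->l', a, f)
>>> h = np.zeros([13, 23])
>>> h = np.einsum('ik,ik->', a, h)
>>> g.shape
(23, 23)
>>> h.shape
()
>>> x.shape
(23, 31, 31)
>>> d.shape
(23, 23)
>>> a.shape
(13, 23)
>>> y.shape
(31, 31)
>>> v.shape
(31, 23)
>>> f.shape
(23,)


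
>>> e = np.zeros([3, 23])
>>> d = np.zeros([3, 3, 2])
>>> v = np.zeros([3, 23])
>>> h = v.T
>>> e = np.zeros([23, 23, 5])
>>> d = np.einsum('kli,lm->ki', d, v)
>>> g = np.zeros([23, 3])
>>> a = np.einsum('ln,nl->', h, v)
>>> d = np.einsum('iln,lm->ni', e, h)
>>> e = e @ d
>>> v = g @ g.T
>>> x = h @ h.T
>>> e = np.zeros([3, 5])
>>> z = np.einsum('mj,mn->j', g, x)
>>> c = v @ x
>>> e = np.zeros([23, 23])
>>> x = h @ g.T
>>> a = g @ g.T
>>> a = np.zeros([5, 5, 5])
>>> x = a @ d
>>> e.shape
(23, 23)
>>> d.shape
(5, 23)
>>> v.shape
(23, 23)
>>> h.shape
(23, 3)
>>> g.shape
(23, 3)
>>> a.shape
(5, 5, 5)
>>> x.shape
(5, 5, 23)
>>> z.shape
(3,)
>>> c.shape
(23, 23)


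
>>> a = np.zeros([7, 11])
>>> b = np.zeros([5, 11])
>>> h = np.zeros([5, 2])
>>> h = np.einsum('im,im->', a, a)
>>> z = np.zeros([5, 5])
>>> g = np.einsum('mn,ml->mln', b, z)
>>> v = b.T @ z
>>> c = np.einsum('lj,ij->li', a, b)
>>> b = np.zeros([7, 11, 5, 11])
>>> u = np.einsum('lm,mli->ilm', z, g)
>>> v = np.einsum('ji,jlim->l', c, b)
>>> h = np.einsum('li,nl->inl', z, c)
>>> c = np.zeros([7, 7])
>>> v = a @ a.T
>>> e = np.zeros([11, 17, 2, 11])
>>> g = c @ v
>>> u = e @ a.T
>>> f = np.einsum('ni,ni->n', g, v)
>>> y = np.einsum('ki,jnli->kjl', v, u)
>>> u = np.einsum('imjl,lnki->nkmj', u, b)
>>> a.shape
(7, 11)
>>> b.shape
(7, 11, 5, 11)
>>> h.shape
(5, 7, 5)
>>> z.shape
(5, 5)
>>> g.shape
(7, 7)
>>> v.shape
(7, 7)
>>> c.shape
(7, 7)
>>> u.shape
(11, 5, 17, 2)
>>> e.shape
(11, 17, 2, 11)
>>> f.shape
(7,)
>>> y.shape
(7, 11, 2)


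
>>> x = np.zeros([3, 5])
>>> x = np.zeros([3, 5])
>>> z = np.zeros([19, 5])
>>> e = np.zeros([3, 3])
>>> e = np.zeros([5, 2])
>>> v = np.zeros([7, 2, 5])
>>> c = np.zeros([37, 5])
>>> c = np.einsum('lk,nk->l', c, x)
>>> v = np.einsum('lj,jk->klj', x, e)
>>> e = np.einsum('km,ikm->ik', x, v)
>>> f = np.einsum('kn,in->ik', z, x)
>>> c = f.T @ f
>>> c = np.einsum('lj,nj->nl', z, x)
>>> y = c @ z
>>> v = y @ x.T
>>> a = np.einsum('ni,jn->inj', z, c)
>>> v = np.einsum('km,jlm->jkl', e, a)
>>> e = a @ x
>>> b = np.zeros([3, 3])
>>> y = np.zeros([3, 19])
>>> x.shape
(3, 5)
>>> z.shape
(19, 5)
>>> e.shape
(5, 19, 5)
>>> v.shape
(5, 2, 19)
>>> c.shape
(3, 19)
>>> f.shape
(3, 19)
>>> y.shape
(3, 19)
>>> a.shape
(5, 19, 3)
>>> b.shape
(3, 3)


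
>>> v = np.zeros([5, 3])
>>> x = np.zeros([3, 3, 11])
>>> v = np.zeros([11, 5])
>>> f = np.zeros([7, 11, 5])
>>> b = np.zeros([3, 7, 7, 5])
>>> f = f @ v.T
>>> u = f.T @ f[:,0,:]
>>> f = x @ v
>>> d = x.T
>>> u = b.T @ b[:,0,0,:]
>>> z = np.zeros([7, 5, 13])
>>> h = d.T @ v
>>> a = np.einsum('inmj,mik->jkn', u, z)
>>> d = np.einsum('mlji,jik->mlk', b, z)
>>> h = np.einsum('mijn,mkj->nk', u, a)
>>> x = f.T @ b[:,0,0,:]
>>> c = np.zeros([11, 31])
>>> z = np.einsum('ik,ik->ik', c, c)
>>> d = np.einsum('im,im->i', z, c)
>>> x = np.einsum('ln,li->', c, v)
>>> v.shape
(11, 5)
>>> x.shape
()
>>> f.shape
(3, 3, 5)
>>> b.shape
(3, 7, 7, 5)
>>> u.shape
(5, 7, 7, 5)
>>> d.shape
(11,)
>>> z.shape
(11, 31)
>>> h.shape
(5, 13)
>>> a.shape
(5, 13, 7)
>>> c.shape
(11, 31)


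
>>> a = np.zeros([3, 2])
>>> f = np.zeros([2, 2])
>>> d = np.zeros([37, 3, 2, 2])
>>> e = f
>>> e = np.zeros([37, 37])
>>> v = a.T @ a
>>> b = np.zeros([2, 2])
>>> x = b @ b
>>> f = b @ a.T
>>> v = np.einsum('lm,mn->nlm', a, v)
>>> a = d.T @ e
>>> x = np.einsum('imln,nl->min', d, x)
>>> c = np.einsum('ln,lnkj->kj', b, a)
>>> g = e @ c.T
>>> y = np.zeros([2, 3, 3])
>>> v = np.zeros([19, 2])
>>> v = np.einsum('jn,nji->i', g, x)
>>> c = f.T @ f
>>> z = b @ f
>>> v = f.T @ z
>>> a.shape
(2, 2, 3, 37)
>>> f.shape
(2, 3)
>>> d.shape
(37, 3, 2, 2)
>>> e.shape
(37, 37)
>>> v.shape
(3, 3)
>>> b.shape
(2, 2)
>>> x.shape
(3, 37, 2)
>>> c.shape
(3, 3)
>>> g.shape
(37, 3)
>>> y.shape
(2, 3, 3)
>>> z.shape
(2, 3)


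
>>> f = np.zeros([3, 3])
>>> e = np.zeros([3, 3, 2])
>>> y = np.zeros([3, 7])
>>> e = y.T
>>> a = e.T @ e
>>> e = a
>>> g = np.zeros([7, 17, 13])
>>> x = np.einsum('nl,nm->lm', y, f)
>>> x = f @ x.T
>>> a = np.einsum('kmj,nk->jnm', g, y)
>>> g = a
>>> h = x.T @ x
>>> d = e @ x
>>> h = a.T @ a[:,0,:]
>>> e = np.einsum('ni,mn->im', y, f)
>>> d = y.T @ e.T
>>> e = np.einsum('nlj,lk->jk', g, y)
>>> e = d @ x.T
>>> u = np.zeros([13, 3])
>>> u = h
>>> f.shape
(3, 3)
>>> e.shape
(7, 3)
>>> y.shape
(3, 7)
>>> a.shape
(13, 3, 17)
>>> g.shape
(13, 3, 17)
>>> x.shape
(3, 7)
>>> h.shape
(17, 3, 17)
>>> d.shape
(7, 7)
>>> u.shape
(17, 3, 17)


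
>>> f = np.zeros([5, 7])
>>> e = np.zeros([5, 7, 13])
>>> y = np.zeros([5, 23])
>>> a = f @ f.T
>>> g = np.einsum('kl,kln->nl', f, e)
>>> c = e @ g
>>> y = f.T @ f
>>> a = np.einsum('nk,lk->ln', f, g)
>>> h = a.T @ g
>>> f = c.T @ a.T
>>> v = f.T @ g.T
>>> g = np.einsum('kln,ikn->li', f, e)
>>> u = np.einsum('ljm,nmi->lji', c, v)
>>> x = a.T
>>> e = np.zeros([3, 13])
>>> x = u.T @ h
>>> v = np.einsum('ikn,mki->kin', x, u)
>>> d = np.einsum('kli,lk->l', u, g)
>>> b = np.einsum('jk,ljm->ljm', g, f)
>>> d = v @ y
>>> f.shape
(7, 7, 13)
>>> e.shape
(3, 13)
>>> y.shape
(7, 7)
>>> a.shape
(13, 5)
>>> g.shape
(7, 5)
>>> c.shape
(5, 7, 7)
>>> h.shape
(5, 7)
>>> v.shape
(7, 13, 7)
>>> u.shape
(5, 7, 13)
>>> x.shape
(13, 7, 7)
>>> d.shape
(7, 13, 7)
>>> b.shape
(7, 7, 13)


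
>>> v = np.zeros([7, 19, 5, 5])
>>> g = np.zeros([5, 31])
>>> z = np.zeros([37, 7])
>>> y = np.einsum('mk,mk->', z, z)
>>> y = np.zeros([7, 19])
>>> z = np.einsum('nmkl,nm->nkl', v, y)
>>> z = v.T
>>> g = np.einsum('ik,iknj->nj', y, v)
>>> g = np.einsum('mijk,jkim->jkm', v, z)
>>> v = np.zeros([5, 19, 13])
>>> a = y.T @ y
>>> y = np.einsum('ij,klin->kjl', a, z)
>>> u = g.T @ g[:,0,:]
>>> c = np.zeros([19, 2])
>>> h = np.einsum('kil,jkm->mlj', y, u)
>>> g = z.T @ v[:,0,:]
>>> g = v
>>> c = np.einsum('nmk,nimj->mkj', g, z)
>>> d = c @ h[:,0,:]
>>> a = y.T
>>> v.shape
(5, 19, 13)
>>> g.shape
(5, 19, 13)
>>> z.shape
(5, 5, 19, 7)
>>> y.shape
(5, 19, 5)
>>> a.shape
(5, 19, 5)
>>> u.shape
(7, 5, 7)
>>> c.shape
(19, 13, 7)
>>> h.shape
(7, 5, 7)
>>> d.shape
(19, 13, 7)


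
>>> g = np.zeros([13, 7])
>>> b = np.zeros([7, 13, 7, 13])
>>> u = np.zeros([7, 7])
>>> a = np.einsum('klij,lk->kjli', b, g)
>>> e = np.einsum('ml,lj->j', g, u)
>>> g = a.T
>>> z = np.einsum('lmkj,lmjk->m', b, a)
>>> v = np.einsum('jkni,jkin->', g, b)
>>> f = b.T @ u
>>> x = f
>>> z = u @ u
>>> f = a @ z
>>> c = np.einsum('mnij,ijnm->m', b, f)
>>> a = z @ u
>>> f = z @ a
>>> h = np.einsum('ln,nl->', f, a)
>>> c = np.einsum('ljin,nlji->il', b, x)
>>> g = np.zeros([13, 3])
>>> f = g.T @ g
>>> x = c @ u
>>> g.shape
(13, 3)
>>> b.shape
(7, 13, 7, 13)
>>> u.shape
(7, 7)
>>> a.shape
(7, 7)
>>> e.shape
(7,)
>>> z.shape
(7, 7)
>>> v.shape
()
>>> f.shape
(3, 3)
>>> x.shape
(7, 7)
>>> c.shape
(7, 7)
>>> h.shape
()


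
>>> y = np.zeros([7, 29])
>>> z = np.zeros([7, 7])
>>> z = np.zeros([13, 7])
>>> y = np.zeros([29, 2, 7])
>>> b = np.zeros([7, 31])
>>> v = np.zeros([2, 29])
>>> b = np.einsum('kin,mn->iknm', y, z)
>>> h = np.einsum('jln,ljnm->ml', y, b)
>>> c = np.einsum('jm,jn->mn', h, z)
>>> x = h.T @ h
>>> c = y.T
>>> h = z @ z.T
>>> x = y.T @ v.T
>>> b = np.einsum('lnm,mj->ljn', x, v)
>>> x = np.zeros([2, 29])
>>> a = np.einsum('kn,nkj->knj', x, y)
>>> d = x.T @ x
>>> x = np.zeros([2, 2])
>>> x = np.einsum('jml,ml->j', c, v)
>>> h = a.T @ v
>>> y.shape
(29, 2, 7)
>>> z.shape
(13, 7)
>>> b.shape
(7, 29, 2)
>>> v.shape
(2, 29)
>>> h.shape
(7, 29, 29)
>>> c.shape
(7, 2, 29)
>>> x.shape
(7,)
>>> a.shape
(2, 29, 7)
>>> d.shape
(29, 29)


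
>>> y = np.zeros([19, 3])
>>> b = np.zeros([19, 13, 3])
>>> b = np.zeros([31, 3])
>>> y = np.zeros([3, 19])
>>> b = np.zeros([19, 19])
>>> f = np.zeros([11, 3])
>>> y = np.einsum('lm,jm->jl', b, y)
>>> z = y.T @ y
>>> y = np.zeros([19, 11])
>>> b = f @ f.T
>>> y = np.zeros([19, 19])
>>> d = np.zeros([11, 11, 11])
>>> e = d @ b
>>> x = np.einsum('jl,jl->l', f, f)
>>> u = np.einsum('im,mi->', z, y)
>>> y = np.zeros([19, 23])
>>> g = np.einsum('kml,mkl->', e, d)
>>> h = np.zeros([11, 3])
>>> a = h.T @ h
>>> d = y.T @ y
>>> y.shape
(19, 23)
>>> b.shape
(11, 11)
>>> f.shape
(11, 3)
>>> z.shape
(19, 19)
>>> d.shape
(23, 23)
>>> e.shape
(11, 11, 11)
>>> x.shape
(3,)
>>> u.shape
()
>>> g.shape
()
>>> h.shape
(11, 3)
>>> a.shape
(3, 3)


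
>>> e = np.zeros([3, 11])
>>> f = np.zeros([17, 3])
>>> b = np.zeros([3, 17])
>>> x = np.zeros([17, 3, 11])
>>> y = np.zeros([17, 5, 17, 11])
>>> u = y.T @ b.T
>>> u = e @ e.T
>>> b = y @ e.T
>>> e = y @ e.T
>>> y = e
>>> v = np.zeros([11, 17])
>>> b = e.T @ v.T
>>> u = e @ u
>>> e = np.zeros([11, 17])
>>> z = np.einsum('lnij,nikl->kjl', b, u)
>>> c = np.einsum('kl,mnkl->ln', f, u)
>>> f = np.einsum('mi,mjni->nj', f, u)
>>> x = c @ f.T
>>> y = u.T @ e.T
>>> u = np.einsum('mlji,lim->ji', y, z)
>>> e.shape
(11, 17)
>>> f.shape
(17, 5)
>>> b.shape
(3, 17, 5, 11)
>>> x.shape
(3, 17)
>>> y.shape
(3, 17, 5, 11)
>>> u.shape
(5, 11)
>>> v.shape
(11, 17)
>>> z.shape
(17, 11, 3)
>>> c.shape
(3, 5)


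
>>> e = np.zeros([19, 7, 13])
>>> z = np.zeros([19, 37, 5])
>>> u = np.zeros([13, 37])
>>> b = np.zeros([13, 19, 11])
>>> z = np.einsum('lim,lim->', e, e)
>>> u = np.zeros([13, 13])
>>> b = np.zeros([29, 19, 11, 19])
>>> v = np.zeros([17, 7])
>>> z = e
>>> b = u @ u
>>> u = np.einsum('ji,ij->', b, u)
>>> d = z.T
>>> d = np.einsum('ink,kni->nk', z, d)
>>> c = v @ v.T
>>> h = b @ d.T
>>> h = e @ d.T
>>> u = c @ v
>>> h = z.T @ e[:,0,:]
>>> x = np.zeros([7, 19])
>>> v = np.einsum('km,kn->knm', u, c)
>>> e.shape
(19, 7, 13)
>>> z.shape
(19, 7, 13)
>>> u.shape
(17, 7)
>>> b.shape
(13, 13)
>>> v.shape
(17, 17, 7)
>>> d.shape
(7, 13)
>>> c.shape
(17, 17)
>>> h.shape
(13, 7, 13)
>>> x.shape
(7, 19)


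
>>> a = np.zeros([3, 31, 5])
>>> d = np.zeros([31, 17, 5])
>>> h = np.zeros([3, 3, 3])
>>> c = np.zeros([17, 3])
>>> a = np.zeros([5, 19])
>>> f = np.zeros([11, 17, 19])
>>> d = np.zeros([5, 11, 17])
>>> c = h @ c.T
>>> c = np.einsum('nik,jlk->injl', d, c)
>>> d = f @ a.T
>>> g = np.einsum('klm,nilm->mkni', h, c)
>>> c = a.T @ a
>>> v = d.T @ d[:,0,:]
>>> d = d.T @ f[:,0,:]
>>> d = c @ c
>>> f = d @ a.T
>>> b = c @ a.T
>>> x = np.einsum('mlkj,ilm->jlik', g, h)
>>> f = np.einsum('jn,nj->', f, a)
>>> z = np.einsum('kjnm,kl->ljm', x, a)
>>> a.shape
(5, 19)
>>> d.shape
(19, 19)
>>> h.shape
(3, 3, 3)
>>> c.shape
(19, 19)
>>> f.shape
()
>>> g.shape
(3, 3, 11, 5)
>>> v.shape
(5, 17, 5)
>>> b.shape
(19, 5)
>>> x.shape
(5, 3, 3, 11)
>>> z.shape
(19, 3, 11)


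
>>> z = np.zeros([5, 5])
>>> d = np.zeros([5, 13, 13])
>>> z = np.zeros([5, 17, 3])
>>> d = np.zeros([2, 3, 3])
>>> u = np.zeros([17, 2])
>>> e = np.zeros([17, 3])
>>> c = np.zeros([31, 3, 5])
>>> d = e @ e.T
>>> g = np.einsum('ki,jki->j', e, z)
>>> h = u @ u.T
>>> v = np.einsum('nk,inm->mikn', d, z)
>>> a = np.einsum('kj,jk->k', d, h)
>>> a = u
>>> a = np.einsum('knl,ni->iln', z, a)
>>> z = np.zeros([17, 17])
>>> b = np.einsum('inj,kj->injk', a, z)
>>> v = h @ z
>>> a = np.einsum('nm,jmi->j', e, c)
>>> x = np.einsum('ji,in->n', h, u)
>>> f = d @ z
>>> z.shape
(17, 17)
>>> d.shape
(17, 17)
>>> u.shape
(17, 2)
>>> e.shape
(17, 3)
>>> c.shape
(31, 3, 5)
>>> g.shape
(5,)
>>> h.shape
(17, 17)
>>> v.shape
(17, 17)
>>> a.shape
(31,)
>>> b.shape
(2, 3, 17, 17)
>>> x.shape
(2,)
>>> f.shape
(17, 17)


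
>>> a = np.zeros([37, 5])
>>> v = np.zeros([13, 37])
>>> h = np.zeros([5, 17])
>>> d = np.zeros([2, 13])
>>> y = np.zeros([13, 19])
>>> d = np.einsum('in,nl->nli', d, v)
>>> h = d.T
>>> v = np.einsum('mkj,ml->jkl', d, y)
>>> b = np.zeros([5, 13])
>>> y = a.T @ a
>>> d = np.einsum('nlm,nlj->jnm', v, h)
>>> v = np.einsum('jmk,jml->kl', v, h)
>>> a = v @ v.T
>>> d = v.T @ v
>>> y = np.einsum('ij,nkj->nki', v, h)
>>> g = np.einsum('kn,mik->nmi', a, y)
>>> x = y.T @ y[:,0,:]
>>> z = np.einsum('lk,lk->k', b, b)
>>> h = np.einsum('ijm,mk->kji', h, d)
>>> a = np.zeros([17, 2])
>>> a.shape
(17, 2)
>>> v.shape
(19, 13)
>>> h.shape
(13, 37, 2)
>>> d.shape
(13, 13)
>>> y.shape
(2, 37, 19)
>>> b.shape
(5, 13)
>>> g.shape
(19, 2, 37)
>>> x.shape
(19, 37, 19)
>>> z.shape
(13,)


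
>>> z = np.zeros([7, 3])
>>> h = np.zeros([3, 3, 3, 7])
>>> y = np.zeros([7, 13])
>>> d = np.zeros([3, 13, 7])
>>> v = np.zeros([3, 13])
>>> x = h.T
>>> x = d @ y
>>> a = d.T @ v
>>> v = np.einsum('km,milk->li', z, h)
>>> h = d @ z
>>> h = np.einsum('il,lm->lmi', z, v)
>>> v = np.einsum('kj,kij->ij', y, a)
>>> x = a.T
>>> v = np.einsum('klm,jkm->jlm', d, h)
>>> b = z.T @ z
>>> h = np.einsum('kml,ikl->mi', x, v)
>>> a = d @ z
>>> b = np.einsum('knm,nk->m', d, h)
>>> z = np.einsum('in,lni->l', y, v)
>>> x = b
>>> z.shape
(3,)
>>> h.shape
(13, 3)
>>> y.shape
(7, 13)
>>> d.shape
(3, 13, 7)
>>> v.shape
(3, 13, 7)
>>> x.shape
(7,)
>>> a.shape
(3, 13, 3)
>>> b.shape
(7,)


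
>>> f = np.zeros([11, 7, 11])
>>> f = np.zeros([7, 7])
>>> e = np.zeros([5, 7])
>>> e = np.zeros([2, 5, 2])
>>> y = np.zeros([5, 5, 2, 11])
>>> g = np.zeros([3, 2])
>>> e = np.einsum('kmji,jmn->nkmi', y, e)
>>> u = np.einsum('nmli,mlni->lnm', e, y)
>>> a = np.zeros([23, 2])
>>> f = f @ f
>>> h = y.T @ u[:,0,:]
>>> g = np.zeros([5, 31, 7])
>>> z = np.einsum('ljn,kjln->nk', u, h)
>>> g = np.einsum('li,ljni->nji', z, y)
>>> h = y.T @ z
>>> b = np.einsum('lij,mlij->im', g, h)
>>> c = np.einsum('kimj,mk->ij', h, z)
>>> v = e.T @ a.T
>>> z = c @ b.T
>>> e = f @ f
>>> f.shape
(7, 7)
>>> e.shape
(7, 7)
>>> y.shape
(5, 5, 2, 11)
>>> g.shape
(2, 5, 11)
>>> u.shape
(5, 2, 5)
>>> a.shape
(23, 2)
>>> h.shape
(11, 2, 5, 11)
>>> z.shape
(2, 5)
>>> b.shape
(5, 11)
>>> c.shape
(2, 11)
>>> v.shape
(11, 5, 5, 23)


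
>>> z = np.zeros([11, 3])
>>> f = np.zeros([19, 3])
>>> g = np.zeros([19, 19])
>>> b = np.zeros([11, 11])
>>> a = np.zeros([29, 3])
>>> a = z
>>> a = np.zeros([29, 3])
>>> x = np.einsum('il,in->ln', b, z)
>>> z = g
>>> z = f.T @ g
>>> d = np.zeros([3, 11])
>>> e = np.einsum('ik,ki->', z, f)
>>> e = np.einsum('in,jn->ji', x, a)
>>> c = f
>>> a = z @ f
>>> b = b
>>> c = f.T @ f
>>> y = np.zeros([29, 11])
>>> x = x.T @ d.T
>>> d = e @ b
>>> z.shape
(3, 19)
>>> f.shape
(19, 3)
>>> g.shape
(19, 19)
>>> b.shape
(11, 11)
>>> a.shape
(3, 3)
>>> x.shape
(3, 3)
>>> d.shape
(29, 11)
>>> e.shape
(29, 11)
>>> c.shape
(3, 3)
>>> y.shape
(29, 11)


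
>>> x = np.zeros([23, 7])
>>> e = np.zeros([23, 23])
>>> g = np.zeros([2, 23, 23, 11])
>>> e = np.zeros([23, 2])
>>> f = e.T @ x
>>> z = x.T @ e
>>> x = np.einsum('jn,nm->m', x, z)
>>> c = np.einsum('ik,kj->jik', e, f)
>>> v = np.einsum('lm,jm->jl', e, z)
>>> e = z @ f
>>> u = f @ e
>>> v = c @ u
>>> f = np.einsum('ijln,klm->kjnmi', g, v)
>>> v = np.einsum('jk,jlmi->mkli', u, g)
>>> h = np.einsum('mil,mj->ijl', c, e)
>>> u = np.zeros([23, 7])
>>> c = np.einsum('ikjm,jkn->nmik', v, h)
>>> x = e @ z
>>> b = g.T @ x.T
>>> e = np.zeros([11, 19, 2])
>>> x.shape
(7, 2)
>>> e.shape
(11, 19, 2)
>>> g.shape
(2, 23, 23, 11)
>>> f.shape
(7, 23, 11, 7, 2)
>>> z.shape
(7, 2)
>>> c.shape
(2, 11, 23, 7)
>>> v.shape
(23, 7, 23, 11)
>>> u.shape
(23, 7)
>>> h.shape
(23, 7, 2)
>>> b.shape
(11, 23, 23, 7)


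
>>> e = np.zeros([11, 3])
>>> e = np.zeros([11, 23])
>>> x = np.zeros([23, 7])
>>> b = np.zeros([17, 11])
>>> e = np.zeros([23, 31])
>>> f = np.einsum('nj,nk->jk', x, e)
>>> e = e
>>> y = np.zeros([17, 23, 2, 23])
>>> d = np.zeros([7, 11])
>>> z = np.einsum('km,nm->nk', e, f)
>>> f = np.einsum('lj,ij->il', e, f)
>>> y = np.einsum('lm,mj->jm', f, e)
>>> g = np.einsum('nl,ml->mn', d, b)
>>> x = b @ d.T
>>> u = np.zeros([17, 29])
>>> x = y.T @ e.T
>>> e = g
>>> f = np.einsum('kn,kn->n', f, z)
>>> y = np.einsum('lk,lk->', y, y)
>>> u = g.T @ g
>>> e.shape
(17, 7)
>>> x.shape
(23, 23)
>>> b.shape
(17, 11)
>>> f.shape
(23,)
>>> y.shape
()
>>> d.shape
(7, 11)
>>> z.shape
(7, 23)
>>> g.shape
(17, 7)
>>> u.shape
(7, 7)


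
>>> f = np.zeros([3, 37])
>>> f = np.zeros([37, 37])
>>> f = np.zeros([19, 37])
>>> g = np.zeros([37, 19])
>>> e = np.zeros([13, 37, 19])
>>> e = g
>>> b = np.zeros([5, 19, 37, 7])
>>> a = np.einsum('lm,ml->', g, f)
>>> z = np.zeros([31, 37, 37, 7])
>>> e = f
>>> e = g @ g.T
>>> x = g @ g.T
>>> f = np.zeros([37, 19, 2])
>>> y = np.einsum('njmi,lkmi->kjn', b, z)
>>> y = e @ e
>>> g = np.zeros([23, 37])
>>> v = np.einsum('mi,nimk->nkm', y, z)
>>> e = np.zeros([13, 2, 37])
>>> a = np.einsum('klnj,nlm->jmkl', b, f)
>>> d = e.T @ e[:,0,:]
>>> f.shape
(37, 19, 2)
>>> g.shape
(23, 37)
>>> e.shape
(13, 2, 37)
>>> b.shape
(5, 19, 37, 7)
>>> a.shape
(7, 2, 5, 19)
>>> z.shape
(31, 37, 37, 7)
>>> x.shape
(37, 37)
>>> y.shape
(37, 37)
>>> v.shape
(31, 7, 37)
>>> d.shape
(37, 2, 37)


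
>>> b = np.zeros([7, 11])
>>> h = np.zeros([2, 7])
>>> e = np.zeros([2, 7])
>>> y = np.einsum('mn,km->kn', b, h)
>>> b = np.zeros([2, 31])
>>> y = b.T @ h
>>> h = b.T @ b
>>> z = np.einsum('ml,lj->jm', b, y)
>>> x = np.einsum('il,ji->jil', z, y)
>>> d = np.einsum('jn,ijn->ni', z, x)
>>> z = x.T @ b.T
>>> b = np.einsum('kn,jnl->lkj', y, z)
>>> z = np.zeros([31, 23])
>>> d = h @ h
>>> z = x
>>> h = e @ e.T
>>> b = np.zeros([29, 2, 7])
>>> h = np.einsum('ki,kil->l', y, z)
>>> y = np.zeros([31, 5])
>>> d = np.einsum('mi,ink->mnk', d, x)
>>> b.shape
(29, 2, 7)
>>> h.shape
(2,)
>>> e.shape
(2, 7)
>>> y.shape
(31, 5)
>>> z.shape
(31, 7, 2)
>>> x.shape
(31, 7, 2)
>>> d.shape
(31, 7, 2)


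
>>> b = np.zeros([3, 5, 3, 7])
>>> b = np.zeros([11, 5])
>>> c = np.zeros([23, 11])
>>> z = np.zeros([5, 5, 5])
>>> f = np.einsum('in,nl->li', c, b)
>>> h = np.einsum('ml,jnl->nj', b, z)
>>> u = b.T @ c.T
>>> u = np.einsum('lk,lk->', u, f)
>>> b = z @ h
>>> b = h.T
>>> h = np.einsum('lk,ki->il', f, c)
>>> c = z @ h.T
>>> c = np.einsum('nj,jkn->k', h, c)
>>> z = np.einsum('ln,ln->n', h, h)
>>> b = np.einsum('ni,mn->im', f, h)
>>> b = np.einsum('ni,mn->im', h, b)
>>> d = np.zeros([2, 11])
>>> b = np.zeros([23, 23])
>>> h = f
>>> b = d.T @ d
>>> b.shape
(11, 11)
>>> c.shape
(5,)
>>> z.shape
(5,)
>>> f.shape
(5, 23)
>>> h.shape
(5, 23)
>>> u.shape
()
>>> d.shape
(2, 11)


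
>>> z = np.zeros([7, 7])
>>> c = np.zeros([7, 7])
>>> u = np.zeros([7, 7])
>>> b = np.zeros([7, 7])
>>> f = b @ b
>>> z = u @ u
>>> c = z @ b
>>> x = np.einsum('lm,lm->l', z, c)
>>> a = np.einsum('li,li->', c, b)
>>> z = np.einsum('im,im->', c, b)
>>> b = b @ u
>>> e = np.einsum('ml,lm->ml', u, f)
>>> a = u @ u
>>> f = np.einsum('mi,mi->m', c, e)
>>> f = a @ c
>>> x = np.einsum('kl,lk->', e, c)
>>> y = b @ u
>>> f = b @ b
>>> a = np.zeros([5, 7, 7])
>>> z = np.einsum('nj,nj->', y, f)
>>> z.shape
()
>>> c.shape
(7, 7)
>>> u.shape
(7, 7)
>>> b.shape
(7, 7)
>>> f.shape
(7, 7)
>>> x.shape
()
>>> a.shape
(5, 7, 7)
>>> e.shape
(7, 7)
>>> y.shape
(7, 7)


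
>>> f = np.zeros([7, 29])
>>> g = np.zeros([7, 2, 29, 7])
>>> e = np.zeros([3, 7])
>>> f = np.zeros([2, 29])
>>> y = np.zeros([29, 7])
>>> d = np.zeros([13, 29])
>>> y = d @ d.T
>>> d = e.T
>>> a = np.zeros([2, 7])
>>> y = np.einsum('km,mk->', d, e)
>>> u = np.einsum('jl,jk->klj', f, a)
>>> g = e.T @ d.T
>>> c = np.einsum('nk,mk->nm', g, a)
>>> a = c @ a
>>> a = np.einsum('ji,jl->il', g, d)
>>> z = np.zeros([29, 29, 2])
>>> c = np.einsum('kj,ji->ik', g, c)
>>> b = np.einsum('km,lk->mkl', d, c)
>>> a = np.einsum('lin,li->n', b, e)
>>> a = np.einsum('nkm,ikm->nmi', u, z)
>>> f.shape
(2, 29)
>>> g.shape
(7, 7)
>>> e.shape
(3, 7)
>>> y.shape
()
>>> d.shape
(7, 3)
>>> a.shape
(7, 2, 29)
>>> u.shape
(7, 29, 2)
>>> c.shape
(2, 7)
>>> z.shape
(29, 29, 2)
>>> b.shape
(3, 7, 2)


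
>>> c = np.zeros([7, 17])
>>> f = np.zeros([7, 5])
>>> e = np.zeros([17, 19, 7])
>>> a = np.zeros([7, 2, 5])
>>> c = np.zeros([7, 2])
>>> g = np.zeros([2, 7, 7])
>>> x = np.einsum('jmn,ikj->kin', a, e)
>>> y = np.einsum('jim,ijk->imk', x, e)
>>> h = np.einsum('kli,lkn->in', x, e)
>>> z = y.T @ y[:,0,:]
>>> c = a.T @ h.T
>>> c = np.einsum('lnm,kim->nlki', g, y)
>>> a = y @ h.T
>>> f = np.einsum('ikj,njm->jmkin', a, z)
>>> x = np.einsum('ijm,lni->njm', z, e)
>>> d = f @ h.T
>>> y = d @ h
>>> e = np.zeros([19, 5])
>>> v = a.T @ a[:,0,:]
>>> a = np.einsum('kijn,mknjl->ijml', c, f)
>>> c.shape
(7, 2, 17, 5)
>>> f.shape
(5, 7, 5, 17, 7)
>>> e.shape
(19, 5)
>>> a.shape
(2, 17, 5, 7)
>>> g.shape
(2, 7, 7)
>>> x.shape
(19, 5, 7)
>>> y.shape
(5, 7, 5, 17, 7)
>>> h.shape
(5, 7)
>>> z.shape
(7, 5, 7)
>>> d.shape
(5, 7, 5, 17, 5)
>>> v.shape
(5, 5, 5)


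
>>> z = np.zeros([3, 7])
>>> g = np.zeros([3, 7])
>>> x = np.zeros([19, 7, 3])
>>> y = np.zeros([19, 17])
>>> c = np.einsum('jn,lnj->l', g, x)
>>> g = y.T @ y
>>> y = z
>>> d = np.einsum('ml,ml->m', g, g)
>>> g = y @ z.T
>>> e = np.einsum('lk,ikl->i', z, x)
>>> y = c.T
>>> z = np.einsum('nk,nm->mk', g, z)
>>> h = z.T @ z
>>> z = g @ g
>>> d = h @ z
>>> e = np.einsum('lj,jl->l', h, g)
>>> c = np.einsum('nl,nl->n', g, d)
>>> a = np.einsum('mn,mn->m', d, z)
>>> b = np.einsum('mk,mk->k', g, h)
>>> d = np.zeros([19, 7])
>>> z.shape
(3, 3)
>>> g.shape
(3, 3)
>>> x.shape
(19, 7, 3)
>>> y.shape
(19,)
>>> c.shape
(3,)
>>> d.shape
(19, 7)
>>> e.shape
(3,)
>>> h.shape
(3, 3)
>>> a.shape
(3,)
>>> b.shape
(3,)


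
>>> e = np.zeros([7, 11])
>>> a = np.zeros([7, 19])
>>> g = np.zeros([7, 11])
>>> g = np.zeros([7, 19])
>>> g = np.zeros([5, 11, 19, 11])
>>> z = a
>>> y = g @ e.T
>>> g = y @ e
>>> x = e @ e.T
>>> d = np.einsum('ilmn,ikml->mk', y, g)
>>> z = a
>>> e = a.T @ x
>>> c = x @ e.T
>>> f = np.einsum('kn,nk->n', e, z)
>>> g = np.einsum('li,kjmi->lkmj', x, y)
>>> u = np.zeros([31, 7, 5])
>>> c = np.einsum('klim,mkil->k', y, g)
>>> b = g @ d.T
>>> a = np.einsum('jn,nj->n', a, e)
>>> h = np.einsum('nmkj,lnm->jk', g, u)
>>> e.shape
(19, 7)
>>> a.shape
(19,)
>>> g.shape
(7, 5, 19, 11)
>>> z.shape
(7, 19)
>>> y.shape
(5, 11, 19, 7)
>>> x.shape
(7, 7)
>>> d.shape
(19, 11)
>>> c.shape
(5,)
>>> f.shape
(7,)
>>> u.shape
(31, 7, 5)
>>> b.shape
(7, 5, 19, 19)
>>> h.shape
(11, 19)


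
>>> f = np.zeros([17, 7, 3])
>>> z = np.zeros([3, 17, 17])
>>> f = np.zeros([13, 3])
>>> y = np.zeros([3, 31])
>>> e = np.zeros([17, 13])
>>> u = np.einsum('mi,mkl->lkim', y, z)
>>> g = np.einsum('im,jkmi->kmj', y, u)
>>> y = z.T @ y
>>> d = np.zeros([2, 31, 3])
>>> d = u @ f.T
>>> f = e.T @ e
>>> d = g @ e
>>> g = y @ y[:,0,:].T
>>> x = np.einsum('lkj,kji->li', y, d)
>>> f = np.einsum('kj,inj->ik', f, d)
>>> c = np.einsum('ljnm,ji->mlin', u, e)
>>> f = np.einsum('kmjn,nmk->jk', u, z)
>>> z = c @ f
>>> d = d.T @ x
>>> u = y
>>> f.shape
(31, 17)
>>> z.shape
(3, 17, 13, 17)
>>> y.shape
(17, 17, 31)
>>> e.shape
(17, 13)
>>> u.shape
(17, 17, 31)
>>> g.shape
(17, 17, 17)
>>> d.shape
(13, 31, 13)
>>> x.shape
(17, 13)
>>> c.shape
(3, 17, 13, 31)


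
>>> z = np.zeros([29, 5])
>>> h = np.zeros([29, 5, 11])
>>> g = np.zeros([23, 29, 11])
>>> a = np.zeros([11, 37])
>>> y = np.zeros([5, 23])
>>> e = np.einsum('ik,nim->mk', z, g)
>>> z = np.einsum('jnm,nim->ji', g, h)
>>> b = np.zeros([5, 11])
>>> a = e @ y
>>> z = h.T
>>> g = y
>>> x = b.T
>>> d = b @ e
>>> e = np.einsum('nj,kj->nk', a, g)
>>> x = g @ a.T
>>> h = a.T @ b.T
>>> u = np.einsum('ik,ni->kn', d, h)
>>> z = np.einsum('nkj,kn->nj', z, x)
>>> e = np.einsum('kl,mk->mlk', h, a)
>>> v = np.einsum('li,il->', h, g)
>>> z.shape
(11, 29)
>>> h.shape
(23, 5)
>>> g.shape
(5, 23)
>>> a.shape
(11, 23)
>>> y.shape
(5, 23)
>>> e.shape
(11, 5, 23)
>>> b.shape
(5, 11)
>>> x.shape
(5, 11)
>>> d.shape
(5, 5)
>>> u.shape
(5, 23)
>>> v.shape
()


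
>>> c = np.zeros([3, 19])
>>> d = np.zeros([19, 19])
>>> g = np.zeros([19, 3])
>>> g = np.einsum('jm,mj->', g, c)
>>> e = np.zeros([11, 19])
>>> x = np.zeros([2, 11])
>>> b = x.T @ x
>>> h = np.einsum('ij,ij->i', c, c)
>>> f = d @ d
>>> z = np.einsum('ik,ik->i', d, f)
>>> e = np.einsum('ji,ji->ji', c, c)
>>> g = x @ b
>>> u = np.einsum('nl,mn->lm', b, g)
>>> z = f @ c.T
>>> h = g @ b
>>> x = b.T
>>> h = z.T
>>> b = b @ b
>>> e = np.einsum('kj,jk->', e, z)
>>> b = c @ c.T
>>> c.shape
(3, 19)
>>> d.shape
(19, 19)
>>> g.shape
(2, 11)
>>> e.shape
()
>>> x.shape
(11, 11)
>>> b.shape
(3, 3)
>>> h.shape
(3, 19)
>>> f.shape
(19, 19)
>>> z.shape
(19, 3)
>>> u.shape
(11, 2)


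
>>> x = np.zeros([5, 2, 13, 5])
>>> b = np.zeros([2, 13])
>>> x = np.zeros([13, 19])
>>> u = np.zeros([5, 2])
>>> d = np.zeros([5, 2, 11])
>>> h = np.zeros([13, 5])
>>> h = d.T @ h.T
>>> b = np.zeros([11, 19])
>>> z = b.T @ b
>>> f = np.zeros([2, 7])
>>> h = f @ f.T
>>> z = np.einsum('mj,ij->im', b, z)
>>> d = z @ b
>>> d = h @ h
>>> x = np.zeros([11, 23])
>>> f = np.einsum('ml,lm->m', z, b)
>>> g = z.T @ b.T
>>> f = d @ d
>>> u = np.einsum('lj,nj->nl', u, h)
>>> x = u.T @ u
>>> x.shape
(5, 5)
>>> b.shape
(11, 19)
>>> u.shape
(2, 5)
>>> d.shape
(2, 2)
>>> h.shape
(2, 2)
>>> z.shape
(19, 11)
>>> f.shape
(2, 2)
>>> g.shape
(11, 11)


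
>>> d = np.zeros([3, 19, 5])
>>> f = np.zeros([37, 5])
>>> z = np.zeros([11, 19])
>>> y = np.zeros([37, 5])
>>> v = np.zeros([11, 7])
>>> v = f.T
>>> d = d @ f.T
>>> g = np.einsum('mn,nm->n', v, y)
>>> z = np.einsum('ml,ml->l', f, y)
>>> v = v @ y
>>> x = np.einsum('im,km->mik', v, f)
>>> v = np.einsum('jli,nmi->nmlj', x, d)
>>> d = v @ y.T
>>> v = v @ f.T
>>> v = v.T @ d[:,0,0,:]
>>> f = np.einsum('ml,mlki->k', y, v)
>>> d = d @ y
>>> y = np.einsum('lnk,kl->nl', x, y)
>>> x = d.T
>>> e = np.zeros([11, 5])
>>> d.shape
(3, 19, 5, 5)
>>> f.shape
(19,)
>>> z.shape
(5,)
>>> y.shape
(5, 5)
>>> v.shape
(37, 5, 19, 37)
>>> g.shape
(37,)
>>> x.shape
(5, 5, 19, 3)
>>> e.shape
(11, 5)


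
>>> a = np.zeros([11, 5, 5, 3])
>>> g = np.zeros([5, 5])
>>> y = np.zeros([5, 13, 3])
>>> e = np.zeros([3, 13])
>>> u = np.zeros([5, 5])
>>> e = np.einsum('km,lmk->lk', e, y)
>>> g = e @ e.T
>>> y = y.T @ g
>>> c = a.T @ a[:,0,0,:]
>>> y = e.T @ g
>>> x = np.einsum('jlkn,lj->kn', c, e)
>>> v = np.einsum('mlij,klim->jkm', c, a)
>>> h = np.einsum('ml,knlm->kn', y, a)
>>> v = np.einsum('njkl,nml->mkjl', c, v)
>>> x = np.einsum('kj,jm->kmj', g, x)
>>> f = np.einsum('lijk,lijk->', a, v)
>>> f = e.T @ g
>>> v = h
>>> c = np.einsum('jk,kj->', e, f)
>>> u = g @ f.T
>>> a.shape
(11, 5, 5, 3)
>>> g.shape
(5, 5)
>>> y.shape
(3, 5)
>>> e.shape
(5, 3)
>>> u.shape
(5, 3)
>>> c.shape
()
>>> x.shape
(5, 3, 5)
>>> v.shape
(11, 5)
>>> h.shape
(11, 5)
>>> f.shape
(3, 5)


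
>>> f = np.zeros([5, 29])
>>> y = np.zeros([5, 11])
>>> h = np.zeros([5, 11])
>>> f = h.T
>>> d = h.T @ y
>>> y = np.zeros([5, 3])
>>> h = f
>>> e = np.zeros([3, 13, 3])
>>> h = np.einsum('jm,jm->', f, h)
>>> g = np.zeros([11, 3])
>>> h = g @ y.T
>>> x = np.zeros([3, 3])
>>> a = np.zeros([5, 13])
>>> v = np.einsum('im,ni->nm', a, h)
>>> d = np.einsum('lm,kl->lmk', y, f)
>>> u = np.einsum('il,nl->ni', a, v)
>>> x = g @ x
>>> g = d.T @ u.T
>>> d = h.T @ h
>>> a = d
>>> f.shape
(11, 5)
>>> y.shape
(5, 3)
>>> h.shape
(11, 5)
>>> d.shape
(5, 5)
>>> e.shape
(3, 13, 3)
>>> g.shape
(11, 3, 11)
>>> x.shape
(11, 3)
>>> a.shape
(5, 5)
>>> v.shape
(11, 13)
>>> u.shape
(11, 5)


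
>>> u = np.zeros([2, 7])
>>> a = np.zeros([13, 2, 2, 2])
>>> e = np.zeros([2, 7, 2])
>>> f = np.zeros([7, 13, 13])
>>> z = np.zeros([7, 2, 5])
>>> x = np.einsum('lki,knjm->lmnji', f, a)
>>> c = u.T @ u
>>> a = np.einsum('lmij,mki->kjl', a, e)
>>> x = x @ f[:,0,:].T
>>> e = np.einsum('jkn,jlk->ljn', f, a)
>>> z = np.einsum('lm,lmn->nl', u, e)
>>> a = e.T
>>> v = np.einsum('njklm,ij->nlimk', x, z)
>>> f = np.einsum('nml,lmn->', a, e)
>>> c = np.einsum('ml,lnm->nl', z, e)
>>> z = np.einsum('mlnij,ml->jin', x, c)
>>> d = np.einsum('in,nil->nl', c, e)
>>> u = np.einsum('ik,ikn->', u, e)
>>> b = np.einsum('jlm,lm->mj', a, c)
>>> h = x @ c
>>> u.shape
()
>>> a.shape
(13, 7, 2)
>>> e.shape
(2, 7, 13)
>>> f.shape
()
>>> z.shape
(7, 2, 2)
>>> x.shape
(7, 2, 2, 2, 7)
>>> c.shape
(7, 2)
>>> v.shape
(7, 2, 13, 7, 2)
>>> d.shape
(2, 13)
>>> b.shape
(2, 13)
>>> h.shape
(7, 2, 2, 2, 2)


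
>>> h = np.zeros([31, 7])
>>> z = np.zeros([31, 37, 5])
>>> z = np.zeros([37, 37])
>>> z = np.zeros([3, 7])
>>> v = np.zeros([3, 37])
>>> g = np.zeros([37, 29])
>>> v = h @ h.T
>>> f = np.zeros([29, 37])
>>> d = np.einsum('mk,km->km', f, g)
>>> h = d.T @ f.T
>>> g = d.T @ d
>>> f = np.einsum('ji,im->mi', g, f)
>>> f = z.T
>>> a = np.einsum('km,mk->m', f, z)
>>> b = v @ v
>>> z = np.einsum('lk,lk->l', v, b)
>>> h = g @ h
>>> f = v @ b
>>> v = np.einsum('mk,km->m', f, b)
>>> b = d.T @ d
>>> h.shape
(29, 29)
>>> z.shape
(31,)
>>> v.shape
(31,)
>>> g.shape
(29, 29)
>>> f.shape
(31, 31)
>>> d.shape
(37, 29)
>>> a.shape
(3,)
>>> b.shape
(29, 29)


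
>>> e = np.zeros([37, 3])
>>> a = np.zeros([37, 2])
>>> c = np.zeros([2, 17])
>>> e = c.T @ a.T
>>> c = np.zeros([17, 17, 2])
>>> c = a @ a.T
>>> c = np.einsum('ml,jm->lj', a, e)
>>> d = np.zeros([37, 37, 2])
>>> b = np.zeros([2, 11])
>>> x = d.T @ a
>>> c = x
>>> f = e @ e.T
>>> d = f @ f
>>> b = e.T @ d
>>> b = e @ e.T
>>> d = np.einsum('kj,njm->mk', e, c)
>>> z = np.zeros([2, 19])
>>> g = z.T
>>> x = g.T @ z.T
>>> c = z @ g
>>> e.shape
(17, 37)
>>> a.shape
(37, 2)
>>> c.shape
(2, 2)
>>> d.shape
(2, 17)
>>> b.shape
(17, 17)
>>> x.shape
(2, 2)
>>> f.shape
(17, 17)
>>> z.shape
(2, 19)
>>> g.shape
(19, 2)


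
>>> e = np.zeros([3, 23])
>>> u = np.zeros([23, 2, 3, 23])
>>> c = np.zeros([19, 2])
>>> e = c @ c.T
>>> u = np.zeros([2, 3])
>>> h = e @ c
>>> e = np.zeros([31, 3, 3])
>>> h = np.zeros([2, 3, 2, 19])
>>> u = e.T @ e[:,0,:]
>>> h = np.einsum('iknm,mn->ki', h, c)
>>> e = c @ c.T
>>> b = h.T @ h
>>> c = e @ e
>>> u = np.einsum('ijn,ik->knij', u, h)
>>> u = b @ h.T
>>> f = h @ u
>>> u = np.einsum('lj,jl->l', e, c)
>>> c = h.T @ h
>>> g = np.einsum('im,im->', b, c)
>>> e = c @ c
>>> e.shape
(2, 2)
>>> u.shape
(19,)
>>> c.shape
(2, 2)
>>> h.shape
(3, 2)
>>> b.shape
(2, 2)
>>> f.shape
(3, 3)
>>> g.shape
()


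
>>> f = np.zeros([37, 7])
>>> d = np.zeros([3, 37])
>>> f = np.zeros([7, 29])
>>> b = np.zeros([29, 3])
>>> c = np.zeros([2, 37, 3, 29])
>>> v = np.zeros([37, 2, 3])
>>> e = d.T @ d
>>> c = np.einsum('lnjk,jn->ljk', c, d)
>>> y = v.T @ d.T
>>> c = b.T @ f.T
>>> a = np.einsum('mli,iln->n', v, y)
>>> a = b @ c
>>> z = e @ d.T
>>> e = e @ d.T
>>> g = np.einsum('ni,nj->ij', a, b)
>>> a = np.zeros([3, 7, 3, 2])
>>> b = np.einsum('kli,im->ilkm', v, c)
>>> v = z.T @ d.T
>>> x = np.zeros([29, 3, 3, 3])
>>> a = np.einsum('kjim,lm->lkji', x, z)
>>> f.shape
(7, 29)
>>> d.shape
(3, 37)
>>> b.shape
(3, 2, 37, 7)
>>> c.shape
(3, 7)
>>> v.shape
(3, 3)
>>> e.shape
(37, 3)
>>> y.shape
(3, 2, 3)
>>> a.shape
(37, 29, 3, 3)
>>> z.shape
(37, 3)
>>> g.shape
(7, 3)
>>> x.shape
(29, 3, 3, 3)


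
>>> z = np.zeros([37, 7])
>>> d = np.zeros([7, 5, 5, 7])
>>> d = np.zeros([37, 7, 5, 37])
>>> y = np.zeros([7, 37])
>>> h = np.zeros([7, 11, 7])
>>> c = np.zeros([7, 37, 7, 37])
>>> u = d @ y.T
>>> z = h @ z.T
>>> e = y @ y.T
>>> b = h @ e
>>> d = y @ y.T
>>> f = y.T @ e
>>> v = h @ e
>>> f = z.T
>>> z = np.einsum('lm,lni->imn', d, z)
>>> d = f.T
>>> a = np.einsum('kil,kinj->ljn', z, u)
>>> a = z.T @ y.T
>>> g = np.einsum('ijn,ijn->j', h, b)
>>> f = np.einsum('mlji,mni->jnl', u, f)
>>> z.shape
(37, 7, 11)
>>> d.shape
(7, 11, 37)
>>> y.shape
(7, 37)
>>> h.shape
(7, 11, 7)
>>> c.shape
(7, 37, 7, 37)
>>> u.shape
(37, 7, 5, 7)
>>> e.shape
(7, 7)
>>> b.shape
(7, 11, 7)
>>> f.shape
(5, 11, 7)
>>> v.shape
(7, 11, 7)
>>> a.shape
(11, 7, 7)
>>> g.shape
(11,)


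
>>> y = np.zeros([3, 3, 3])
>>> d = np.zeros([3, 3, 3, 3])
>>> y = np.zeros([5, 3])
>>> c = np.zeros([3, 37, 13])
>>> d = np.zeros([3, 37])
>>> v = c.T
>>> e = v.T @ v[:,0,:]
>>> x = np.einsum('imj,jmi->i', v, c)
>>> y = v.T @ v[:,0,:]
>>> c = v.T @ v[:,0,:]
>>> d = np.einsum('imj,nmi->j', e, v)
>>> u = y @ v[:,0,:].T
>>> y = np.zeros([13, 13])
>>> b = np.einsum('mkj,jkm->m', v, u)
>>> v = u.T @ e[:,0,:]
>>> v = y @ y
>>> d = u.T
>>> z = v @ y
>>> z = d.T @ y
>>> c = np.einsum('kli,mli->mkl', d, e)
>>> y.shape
(13, 13)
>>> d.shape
(13, 37, 3)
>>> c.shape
(3, 13, 37)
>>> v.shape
(13, 13)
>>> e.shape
(3, 37, 3)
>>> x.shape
(13,)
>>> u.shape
(3, 37, 13)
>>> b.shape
(13,)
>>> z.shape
(3, 37, 13)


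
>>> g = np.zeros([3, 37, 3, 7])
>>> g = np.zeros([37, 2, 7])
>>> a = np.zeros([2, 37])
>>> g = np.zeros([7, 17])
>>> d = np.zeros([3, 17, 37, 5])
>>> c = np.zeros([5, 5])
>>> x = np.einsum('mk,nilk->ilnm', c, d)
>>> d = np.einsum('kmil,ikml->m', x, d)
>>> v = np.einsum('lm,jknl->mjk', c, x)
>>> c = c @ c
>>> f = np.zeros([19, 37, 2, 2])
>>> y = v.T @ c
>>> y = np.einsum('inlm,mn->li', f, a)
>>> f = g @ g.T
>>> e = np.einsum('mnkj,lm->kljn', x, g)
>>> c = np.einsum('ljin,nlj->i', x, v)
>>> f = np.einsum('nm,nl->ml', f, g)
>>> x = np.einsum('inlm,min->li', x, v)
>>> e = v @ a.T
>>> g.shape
(7, 17)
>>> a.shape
(2, 37)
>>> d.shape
(37,)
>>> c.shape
(3,)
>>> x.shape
(3, 17)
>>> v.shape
(5, 17, 37)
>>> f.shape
(7, 17)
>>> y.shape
(2, 19)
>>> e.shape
(5, 17, 2)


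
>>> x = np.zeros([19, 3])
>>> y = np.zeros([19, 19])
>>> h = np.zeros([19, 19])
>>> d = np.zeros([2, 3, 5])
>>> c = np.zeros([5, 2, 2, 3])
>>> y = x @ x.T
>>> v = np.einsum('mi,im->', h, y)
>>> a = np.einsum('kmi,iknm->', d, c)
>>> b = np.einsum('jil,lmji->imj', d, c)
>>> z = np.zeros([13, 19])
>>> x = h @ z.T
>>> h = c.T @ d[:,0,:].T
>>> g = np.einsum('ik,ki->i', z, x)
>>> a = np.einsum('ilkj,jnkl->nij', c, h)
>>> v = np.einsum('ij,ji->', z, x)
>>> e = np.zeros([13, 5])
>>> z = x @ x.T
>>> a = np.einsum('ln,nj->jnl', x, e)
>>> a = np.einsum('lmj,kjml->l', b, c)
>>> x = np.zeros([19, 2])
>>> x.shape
(19, 2)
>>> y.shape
(19, 19)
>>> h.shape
(3, 2, 2, 2)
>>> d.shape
(2, 3, 5)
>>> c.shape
(5, 2, 2, 3)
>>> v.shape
()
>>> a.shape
(3,)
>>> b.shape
(3, 2, 2)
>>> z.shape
(19, 19)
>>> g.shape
(13,)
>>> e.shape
(13, 5)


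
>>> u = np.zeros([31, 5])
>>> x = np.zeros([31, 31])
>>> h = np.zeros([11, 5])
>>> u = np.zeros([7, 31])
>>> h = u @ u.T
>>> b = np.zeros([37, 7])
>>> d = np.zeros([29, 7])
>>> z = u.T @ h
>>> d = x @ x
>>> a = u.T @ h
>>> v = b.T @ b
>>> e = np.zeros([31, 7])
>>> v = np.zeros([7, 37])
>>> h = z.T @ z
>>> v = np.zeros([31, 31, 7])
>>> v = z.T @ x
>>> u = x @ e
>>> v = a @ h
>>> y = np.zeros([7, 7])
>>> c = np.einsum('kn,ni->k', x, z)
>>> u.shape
(31, 7)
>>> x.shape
(31, 31)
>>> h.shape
(7, 7)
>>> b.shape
(37, 7)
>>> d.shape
(31, 31)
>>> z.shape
(31, 7)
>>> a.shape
(31, 7)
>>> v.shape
(31, 7)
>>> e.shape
(31, 7)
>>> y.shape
(7, 7)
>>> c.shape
(31,)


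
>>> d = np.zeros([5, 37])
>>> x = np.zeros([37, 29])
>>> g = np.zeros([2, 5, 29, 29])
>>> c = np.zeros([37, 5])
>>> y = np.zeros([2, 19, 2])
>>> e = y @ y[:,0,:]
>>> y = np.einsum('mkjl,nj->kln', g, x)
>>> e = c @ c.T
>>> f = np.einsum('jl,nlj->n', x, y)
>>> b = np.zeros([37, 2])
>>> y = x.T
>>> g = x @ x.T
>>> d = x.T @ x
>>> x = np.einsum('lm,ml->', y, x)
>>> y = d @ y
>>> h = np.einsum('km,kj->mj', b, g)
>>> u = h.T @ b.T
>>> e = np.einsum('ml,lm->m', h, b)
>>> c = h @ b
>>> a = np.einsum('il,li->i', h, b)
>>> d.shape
(29, 29)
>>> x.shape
()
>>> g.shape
(37, 37)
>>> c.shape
(2, 2)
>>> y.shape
(29, 37)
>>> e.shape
(2,)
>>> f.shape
(5,)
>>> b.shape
(37, 2)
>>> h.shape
(2, 37)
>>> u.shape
(37, 37)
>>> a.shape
(2,)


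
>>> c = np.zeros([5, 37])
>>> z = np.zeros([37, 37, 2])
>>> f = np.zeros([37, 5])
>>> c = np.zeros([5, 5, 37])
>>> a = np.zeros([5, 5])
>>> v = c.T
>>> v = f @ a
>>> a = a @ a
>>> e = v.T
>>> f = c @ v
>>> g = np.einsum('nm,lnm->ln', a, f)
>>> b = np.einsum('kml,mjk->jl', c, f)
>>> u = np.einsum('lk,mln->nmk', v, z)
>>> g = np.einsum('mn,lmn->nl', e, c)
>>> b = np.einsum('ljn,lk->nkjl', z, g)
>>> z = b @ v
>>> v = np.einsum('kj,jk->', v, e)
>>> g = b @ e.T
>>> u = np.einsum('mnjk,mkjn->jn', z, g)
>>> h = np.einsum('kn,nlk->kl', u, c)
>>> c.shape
(5, 5, 37)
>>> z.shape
(2, 5, 37, 5)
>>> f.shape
(5, 5, 5)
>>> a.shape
(5, 5)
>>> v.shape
()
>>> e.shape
(5, 37)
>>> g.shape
(2, 5, 37, 5)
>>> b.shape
(2, 5, 37, 37)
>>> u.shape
(37, 5)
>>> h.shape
(37, 5)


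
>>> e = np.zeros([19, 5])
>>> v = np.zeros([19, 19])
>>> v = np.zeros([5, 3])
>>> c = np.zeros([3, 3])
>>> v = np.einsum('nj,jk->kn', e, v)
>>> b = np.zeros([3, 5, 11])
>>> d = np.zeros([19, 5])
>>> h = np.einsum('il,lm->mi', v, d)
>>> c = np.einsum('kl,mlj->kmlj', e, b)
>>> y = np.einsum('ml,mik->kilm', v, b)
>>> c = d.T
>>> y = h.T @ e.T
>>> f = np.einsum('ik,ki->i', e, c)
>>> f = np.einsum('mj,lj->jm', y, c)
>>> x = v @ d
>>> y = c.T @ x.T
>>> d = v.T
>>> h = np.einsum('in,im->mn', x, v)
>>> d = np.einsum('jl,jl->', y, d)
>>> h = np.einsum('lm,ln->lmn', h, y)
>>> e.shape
(19, 5)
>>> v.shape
(3, 19)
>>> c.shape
(5, 19)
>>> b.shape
(3, 5, 11)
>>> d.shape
()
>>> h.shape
(19, 5, 3)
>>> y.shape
(19, 3)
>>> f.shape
(19, 3)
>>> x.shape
(3, 5)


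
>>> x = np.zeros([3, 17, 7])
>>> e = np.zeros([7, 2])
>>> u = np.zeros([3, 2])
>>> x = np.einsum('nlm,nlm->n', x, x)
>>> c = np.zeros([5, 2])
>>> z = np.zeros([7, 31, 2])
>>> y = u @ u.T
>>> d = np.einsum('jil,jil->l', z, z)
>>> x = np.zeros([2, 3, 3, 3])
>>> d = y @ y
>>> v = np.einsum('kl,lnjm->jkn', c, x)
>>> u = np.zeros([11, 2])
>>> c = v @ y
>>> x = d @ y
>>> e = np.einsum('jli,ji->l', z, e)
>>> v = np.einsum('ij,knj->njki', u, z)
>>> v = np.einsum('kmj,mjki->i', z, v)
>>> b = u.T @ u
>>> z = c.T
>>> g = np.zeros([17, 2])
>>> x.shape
(3, 3)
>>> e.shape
(31,)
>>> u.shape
(11, 2)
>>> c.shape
(3, 5, 3)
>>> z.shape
(3, 5, 3)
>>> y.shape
(3, 3)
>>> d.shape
(3, 3)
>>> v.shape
(11,)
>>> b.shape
(2, 2)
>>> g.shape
(17, 2)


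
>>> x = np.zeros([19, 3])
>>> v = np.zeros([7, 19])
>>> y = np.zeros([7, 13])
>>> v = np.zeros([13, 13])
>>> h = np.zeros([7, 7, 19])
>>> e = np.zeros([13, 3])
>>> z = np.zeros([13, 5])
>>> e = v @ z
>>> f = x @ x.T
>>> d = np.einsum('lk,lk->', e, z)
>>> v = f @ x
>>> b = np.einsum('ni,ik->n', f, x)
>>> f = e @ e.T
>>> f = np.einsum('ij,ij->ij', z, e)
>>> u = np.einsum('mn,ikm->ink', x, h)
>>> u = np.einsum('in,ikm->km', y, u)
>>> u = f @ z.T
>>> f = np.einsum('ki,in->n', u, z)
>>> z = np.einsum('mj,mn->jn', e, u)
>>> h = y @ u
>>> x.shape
(19, 3)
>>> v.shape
(19, 3)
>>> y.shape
(7, 13)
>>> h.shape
(7, 13)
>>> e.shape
(13, 5)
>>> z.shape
(5, 13)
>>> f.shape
(5,)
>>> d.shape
()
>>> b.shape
(19,)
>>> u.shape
(13, 13)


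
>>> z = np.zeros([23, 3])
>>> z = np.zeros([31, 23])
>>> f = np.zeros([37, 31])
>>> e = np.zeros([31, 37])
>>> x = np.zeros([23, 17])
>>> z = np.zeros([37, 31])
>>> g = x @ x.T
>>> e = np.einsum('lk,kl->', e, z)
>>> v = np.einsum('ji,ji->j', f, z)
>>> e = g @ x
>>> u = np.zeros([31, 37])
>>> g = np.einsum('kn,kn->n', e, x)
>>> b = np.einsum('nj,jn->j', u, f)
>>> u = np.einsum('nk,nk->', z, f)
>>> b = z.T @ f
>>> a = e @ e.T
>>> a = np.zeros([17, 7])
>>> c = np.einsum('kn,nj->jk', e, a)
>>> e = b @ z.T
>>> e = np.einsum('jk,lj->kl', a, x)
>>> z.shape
(37, 31)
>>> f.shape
(37, 31)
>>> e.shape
(7, 23)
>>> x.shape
(23, 17)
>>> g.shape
(17,)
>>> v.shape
(37,)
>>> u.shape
()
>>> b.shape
(31, 31)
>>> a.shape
(17, 7)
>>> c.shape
(7, 23)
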